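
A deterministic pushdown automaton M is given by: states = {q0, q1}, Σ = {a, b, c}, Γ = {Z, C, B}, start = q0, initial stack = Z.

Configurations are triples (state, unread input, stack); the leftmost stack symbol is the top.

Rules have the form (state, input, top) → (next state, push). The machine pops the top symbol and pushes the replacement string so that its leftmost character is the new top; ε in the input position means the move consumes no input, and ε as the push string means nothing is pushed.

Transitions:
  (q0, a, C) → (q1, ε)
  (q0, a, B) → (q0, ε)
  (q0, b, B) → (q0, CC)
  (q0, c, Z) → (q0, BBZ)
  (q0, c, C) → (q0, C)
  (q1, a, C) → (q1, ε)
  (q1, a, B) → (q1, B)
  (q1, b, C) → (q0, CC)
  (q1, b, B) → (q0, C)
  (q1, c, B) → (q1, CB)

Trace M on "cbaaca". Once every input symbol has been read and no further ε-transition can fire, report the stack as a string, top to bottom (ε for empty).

(q0, cbaaca, Z) ⊢ (q0, baaca, BBZ) ⊢ (q0, aaca, CCBZ) ⊢ (q1, aca, CBZ) ⊢ (q1, ca, BZ) ⊢ (q1, a, CBZ) ⊢ (q1, ε, BZ)
All input consumed in state q1 with stack BZ.

BZ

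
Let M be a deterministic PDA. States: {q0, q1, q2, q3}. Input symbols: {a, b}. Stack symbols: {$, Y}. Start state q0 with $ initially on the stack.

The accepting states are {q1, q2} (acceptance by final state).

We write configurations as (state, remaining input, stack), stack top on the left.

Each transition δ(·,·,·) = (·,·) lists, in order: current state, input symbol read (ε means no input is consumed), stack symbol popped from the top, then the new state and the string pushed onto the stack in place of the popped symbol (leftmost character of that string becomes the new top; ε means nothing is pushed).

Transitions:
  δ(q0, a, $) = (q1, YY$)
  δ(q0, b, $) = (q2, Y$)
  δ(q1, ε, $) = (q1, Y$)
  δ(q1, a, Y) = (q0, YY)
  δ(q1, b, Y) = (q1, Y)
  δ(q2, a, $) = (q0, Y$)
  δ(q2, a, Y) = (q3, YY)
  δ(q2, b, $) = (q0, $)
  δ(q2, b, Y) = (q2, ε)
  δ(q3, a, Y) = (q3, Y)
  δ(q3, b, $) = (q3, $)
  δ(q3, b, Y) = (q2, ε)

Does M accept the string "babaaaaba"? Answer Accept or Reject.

Reject

(q0, babaaaaba, $) ⊢ (q2, abaaaaba, Y$) ⊢ (q3, baaaaba, YY$) ⊢ (q2, aaaaba, Y$) ⊢ (q3, aaaba, YY$) ⊢ (q3, aaba, YY$) ⊢ (q3, aba, YY$) ⊢ (q3, ba, YY$) ⊢ (q2, a, Y$) ⊢ (q3, ε, YY$)
All input consumed; state q3 ∉ F and no further ε-move applies.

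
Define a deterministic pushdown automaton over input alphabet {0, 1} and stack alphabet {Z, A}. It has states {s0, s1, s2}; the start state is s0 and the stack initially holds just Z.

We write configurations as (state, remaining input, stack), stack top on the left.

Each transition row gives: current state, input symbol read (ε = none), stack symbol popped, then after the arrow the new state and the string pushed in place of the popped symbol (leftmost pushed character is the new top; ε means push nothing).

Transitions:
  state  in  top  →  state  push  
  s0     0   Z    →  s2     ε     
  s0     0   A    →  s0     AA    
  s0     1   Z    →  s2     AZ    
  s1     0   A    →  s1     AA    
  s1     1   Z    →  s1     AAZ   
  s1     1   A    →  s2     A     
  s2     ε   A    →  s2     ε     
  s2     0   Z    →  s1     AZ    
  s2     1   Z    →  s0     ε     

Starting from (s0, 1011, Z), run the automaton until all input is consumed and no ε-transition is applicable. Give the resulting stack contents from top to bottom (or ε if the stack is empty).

(s0, 1011, Z)
  read 1, top Z: go to s2, push AZ → (s2, 011, AZ)
  ε-move, top A: go to s2, push ε → (s2, 011, Z)
  read 0, top Z: go to s1, push AZ → (s1, 11, AZ)
  read 1, top A: go to s2, push A → (s2, 1, AZ)
  ε-move, top A: go to s2, push ε → (s2, 1, Z)
  read 1, top Z: go to s0, push ε → (s0, ε, ε)
All input consumed in state s0 with stack ε.

ε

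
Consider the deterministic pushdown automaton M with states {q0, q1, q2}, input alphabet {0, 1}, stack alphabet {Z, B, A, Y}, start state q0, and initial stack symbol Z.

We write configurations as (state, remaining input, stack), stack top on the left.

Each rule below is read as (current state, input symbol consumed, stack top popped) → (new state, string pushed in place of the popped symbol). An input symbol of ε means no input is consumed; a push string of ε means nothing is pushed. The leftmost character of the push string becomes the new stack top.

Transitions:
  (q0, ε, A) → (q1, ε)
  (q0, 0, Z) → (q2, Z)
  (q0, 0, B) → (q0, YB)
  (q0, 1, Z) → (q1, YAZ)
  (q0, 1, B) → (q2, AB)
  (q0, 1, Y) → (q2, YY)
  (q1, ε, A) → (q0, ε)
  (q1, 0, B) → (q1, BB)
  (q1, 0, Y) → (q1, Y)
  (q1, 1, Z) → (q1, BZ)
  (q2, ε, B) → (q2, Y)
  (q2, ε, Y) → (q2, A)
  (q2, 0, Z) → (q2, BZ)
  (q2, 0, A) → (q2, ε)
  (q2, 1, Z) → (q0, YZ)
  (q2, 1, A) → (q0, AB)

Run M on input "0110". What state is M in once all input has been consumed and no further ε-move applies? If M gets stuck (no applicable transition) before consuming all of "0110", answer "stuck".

q2

(q0, 0110, Z)
  read 0, top Z: go to q2, push Z → (q2, 110, Z)
  read 1, top Z: go to q0, push YZ → (q0, 10, YZ)
  read 1, top Y: go to q2, push YY → (q2, 0, YYZ)
  ε-move, top Y: go to q2, push A → (q2, 0, AYZ)
  read 0, top A: go to q2, push ε → (q2, ε, YZ)
  ε-move, top Y: go to q2, push A → (q2, ε, AZ)
All input consumed; M is in state q2.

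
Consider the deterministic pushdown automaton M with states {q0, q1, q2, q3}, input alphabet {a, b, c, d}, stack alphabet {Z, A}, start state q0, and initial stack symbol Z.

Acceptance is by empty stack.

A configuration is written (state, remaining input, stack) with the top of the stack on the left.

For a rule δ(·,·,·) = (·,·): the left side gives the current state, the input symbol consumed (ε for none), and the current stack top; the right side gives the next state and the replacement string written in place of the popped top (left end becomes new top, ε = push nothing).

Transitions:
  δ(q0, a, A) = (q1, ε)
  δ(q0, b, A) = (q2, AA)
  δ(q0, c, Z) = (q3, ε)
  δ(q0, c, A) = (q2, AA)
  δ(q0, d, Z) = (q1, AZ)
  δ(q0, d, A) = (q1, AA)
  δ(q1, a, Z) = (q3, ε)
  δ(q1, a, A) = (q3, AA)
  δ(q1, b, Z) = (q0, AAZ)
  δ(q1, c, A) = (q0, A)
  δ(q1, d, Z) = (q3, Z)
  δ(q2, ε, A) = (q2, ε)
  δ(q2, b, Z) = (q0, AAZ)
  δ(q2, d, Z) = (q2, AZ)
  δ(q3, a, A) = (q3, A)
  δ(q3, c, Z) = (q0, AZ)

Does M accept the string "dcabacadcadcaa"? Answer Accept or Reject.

Accept

(q0, dcabacadcadcaa, Z)
  read d, top Z: go to q1, push AZ → (q1, cabacadcadcaa, AZ)
  read c, top A: go to q0, push A → (q0, abacadcadcaa, AZ)
  read a, top A: go to q1, push ε → (q1, bacadcadcaa, Z)
  read b, top Z: go to q0, push AAZ → (q0, acadcadcaa, AAZ)
  read a, top A: go to q1, push ε → (q1, cadcadcaa, AZ)
  read c, top A: go to q0, push A → (q0, adcadcaa, AZ)
  read a, top A: go to q1, push ε → (q1, dcadcaa, Z)
  read d, top Z: go to q3, push Z → (q3, cadcaa, Z)
  read c, top Z: go to q0, push AZ → (q0, adcaa, AZ)
  read a, top A: go to q1, push ε → (q1, dcaa, Z)
  read d, top Z: go to q3, push Z → (q3, caa, Z)
  read c, top Z: go to q0, push AZ → (q0, aa, AZ)
  read a, top A: go to q1, push ε → (q1, a, Z)
  read a, top Z: go to q3, push ε → (q3, ε, ε)
All input consumed and the stack is empty.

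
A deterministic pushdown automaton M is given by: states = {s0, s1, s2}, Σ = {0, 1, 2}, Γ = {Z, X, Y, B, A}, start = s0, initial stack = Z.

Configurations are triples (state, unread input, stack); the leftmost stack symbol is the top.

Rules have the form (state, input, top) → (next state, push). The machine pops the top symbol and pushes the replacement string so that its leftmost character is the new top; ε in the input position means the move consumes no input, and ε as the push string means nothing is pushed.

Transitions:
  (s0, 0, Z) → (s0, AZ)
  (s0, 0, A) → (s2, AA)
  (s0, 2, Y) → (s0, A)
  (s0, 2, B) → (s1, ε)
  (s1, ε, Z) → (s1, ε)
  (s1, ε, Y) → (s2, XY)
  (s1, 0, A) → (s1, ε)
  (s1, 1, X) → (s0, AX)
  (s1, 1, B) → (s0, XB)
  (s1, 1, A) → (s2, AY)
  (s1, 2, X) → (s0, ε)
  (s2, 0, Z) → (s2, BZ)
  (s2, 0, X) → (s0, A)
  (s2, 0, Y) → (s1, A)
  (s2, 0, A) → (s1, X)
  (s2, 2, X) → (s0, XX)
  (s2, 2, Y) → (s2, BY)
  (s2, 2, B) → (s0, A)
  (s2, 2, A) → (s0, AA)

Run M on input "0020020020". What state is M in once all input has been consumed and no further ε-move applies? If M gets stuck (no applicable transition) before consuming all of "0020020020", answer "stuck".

s2

(s0, 0020020020, Z) ⊢ (s0, 020020020, AZ) ⊢ (s2, 20020020, AAZ) ⊢ (s0, 0020020, AAAZ) ⊢ (s2, 020020, AAAAZ) ⊢ (s1, 20020, XAAAZ) ⊢ (s0, 0020, AAAZ) ⊢ (s2, 020, AAAAZ) ⊢ (s1, 20, XAAAZ) ⊢ (s0, 0, AAAZ) ⊢ (s2, ε, AAAAZ)
All input consumed; M is in state s2.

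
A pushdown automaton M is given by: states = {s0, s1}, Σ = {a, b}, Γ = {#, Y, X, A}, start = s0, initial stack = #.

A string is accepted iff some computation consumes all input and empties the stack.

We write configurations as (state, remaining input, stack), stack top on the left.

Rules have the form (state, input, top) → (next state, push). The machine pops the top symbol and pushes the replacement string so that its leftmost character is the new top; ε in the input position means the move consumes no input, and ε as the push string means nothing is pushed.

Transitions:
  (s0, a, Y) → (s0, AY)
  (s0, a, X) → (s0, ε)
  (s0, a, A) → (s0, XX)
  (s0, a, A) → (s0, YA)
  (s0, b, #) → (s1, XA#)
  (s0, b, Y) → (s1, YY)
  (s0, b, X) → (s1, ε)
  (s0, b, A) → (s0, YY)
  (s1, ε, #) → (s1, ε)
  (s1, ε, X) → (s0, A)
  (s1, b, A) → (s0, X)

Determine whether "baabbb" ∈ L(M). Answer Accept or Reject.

Accept

One accepting computation: (s0, baabbb, #) ⊢ (s1, aabbb, XA#) ⊢ (s0, aabbb, AA#) ⊢ (s0, abbb, XXA#) ⊢ (s0, bbb, XA#) ⊢ (s1, bb, A#) ⊢ (s0, b, X#) ⊢ (s1, ε, #) ⊢ (s1, ε, ε)
All input consumed and the stack is empty.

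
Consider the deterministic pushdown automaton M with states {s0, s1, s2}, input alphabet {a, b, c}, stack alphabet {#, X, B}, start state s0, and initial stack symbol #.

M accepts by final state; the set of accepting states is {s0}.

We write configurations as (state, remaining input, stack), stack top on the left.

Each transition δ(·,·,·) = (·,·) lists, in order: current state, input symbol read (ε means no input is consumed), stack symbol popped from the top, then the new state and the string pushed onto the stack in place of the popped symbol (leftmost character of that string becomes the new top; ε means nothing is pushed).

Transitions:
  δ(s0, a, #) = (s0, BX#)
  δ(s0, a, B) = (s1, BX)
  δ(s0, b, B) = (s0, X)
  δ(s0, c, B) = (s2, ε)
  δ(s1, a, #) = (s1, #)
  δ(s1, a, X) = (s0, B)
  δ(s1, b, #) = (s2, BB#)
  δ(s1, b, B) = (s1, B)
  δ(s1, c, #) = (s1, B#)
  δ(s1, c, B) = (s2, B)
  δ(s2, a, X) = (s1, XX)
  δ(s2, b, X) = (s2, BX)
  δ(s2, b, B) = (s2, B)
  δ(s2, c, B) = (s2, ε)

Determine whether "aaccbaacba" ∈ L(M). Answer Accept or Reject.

(s0, aaccbaacba, #)
  read a, top #: go to s0, push BX# → (s0, accbaacba, BX#)
  read a, top B: go to s1, push BX → (s1, ccbaacba, BXX#)
  read c, top B: go to s2, push B → (s2, cbaacba, BXX#)
  read c, top B: go to s2, push ε → (s2, baacba, XX#)
  read b, top X: go to s2, push BX → (s2, aacba, BXX#)
No transition applies at (s2, aacba, BXX#); input not fully consumed.

Reject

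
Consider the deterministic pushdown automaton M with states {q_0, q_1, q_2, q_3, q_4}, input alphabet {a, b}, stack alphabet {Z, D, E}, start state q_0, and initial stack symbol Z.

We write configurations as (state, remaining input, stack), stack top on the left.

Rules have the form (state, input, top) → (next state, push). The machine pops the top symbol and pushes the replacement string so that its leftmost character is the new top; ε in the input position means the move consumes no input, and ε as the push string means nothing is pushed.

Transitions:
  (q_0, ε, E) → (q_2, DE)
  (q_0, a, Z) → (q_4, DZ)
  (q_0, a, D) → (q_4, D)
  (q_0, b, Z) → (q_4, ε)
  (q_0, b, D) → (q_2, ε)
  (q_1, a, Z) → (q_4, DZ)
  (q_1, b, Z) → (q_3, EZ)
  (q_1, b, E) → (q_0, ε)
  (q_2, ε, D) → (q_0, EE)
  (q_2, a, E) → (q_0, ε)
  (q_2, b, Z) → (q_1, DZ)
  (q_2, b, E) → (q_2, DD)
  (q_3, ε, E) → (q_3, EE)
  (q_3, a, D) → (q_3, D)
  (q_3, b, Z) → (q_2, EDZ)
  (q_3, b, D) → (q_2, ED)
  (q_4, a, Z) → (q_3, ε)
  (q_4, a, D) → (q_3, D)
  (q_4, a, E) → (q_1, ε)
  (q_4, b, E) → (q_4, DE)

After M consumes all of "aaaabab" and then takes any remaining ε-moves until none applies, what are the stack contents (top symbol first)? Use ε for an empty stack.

(q_0, aaaabab, Z)
  read a, top Z: go to q_4, push DZ → (q_4, aaabab, DZ)
  read a, top D: go to q_3, push D → (q_3, aabab, DZ)
  read a, top D: go to q_3, push D → (q_3, abab, DZ)
  read a, top D: go to q_3, push D → (q_3, bab, DZ)
  read b, top D: go to q_2, push ED → (q_2, ab, EDZ)
  read a, top E: go to q_0, push ε → (q_0, b, DZ)
  read b, top D: go to q_2, push ε → (q_2, ε, Z)
All input consumed in state q_2 with stack Z.

Z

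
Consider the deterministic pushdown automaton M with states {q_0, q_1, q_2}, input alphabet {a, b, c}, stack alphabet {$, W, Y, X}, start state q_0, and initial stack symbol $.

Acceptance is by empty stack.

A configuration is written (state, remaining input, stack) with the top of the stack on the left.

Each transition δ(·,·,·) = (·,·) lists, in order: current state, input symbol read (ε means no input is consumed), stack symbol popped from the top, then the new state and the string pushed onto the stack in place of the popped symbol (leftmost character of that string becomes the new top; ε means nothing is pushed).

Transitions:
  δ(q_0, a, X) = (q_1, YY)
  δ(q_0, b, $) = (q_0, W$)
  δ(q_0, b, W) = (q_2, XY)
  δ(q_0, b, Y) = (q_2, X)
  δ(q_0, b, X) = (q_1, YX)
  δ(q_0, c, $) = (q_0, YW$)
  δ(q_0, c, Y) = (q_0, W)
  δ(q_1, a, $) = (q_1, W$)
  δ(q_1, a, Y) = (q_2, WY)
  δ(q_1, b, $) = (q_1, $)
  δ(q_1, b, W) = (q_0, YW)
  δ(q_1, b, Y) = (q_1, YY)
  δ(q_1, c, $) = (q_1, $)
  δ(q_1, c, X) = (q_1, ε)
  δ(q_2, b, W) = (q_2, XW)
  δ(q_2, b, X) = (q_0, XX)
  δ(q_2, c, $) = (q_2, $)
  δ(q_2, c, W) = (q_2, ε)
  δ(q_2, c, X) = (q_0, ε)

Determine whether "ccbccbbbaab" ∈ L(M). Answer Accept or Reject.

Reject

(q_0, ccbccbbbaab, $) ⊢ (q_0, cbccbbbaab, YW$) ⊢ (q_0, bccbbbaab, WW$) ⊢ (q_2, ccbbbaab, XYW$) ⊢ (q_0, cbbbaab, YW$) ⊢ (q_0, bbbaab, WW$) ⊢ (q_2, bbaab, XYW$) ⊢ (q_0, baab, XXYW$) ⊢ (q_1, aab, YXXYW$) ⊢ (q_2, ab, WYXXYW$)
No transition applies at (q_2, ab, WYXXYW$); input not fully consumed.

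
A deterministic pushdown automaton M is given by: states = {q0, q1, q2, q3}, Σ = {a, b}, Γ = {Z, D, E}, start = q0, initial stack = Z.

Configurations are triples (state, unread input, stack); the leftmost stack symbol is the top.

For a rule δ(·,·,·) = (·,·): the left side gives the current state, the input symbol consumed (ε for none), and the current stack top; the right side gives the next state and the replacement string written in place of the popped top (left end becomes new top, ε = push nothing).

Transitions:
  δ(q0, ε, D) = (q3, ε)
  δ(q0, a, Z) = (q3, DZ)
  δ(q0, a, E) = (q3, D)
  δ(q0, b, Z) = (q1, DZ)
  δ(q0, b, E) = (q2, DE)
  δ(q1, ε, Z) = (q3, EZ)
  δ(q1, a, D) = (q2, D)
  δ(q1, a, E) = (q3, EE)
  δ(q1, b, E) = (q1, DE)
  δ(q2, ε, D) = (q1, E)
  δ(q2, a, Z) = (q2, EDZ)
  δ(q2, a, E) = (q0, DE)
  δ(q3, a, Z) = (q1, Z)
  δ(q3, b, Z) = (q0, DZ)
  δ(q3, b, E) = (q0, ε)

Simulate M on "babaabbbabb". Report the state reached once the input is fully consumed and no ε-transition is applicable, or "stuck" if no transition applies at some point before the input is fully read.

(q0, babaabbbabb, Z)
  read b, top Z: go to q1, push DZ → (q1, abaabbbabb, DZ)
  read a, top D: go to q2, push D → (q2, baabbbabb, DZ)
  ε-move, top D: go to q1, push E → (q1, baabbbabb, EZ)
  read b, top E: go to q1, push DE → (q1, aabbbabb, DEZ)
  read a, top D: go to q2, push D → (q2, abbbabb, DEZ)
  ε-move, top D: go to q1, push E → (q1, abbbabb, EEZ)
  read a, top E: go to q3, push EE → (q3, bbbabb, EEEZ)
  read b, top E: go to q0, push ε → (q0, bbabb, EEZ)
  read b, top E: go to q2, push DE → (q2, babb, DEEZ)
  ε-move, top D: go to q1, push E → (q1, babb, EEEZ)
  read b, top E: go to q1, push DE → (q1, abb, DEEEZ)
  read a, top D: go to q2, push D → (q2, bb, DEEEZ)
  ε-move, top D: go to q1, push E → (q1, bb, EEEEZ)
  read b, top E: go to q1, push DE → (q1, b, DEEEEZ)
No transition for (q1, b, top D); M blocks with input b remaining.

stuck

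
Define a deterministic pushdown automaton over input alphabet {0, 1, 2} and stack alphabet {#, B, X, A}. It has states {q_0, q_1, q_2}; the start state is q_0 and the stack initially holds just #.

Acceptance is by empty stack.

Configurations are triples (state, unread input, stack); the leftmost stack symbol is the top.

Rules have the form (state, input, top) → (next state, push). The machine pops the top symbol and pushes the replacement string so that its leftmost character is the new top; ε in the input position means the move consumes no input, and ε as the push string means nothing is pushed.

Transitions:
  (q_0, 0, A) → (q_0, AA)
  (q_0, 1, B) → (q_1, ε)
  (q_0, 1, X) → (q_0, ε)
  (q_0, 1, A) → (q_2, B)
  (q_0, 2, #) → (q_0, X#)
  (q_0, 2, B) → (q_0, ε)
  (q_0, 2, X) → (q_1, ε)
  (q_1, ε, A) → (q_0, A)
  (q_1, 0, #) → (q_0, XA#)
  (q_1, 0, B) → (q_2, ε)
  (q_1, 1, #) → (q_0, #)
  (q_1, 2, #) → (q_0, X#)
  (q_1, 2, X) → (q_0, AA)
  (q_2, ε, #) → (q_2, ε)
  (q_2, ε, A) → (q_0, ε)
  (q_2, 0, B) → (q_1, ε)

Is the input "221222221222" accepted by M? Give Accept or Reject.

(q_0, 221222221222, #)
  read 2, top #: go to q_0, push X# → (q_0, 21222221222, X#)
  read 2, top X: go to q_1, push ε → (q_1, 1222221222, #)
  read 1, top #: go to q_0, push # → (q_0, 222221222, #)
  read 2, top #: go to q_0, push X# → (q_0, 22221222, X#)
  read 2, top X: go to q_1, push ε → (q_1, 2221222, #)
  read 2, top #: go to q_0, push X# → (q_0, 221222, X#)
  read 2, top X: go to q_1, push ε → (q_1, 21222, #)
  read 2, top #: go to q_0, push X# → (q_0, 1222, X#)
  read 1, top X: go to q_0, push ε → (q_0, 222, #)
  read 2, top #: go to q_0, push X# → (q_0, 22, X#)
  read 2, top X: go to q_1, push ε → (q_1, 2, #)
  read 2, top #: go to q_0, push X# → (q_0, ε, X#)
All input consumed; stack is X#, not empty, and no further ε-move applies.

Reject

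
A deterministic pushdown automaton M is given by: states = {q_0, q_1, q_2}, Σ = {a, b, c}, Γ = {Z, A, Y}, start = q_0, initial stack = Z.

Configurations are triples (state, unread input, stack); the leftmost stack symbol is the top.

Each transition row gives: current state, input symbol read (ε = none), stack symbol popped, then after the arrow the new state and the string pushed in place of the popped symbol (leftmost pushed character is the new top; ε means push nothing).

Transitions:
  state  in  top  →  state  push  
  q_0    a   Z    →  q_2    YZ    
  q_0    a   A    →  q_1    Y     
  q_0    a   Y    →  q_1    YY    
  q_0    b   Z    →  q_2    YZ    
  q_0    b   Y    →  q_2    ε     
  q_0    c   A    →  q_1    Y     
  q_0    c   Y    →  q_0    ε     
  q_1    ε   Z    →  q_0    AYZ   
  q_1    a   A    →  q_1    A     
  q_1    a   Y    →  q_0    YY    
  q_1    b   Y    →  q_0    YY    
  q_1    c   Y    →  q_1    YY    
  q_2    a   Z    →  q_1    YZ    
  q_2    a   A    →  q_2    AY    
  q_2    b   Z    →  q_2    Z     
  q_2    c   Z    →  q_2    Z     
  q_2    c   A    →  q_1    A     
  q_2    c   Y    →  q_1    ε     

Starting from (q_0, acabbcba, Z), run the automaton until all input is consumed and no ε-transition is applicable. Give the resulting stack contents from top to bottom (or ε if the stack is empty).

(q_0, acabbcba, Z)
  read a, top Z: go to q_2, push YZ → (q_2, cabbcba, YZ)
  read c, top Y: go to q_1, push ε → (q_1, abbcba, Z)
  ε-move, top Z: go to q_0, push AYZ → (q_0, abbcba, AYZ)
  read a, top A: go to q_1, push Y → (q_1, bbcba, YYZ)
  read b, top Y: go to q_0, push YY → (q_0, bcba, YYYZ)
  read b, top Y: go to q_2, push ε → (q_2, cba, YYZ)
  read c, top Y: go to q_1, push ε → (q_1, ba, YZ)
  read b, top Y: go to q_0, push YY → (q_0, a, YYZ)
  read a, top Y: go to q_1, push YY → (q_1, ε, YYYZ)
All input consumed in state q_1 with stack YYYZ.

YYYZ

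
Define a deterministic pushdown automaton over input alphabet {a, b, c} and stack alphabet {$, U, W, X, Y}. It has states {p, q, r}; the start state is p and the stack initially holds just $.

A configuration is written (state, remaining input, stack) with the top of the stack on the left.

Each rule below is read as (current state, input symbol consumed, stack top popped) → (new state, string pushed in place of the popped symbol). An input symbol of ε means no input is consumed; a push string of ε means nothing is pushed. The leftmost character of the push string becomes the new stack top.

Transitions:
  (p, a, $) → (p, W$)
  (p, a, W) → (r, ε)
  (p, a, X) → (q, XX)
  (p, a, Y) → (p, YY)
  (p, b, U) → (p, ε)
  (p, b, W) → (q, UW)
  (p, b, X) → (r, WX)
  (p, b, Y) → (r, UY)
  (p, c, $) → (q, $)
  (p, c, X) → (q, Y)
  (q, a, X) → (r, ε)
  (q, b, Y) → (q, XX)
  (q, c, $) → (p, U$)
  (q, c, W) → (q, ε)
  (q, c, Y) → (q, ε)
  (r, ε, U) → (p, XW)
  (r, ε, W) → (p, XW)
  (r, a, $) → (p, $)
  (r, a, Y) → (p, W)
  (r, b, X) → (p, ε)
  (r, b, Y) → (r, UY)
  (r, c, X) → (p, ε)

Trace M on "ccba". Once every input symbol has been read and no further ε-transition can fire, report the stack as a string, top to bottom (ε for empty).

(p, ccba, $)
  read c, top $: go to q, push $ → (q, cba, $)
  read c, top $: go to p, push U$ → (p, ba, U$)
  read b, top U: go to p, push ε → (p, a, $)
  read a, top $: go to p, push W$ → (p, ε, W$)
All input consumed in state p with stack W$.

W$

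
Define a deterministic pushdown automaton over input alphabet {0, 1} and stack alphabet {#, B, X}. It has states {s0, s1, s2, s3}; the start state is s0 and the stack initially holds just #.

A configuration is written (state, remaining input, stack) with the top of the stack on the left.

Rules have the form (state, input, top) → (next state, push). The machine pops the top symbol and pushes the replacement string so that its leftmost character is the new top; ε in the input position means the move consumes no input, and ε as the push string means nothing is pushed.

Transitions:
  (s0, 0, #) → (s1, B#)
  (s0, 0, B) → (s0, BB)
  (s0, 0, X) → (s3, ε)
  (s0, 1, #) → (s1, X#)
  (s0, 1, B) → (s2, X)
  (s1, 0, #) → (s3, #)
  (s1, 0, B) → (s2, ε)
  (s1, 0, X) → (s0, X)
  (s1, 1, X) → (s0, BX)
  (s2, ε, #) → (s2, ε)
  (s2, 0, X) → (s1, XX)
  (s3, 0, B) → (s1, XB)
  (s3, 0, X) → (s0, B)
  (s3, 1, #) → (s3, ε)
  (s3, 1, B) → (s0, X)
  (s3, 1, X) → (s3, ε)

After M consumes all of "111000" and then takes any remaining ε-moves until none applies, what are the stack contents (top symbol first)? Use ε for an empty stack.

XX#

(s0, 111000, #)
  read 1, top #: go to s1, push X# → (s1, 11000, X#)
  read 1, top X: go to s0, push BX → (s0, 1000, BX#)
  read 1, top B: go to s2, push X → (s2, 000, XX#)
  read 0, top X: go to s1, push XX → (s1, 00, XXX#)
  read 0, top X: go to s0, push X → (s0, 0, XXX#)
  read 0, top X: go to s3, push ε → (s3, ε, XX#)
All input consumed in state s3 with stack XX#.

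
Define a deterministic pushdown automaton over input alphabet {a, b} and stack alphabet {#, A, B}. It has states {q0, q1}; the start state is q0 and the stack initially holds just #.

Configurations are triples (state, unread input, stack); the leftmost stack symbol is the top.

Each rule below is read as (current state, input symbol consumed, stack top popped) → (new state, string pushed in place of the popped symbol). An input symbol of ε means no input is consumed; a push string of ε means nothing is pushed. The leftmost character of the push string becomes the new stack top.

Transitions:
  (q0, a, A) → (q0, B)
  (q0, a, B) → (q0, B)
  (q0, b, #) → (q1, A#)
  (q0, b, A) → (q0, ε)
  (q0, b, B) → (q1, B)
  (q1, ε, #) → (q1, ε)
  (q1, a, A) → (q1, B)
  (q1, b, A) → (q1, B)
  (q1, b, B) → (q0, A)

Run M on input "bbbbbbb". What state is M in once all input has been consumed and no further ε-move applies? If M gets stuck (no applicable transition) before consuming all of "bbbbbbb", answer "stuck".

q0

(q0, bbbbbbb, #)
  read b, top #: go to q1, push A# → (q1, bbbbbb, A#)
  read b, top A: go to q1, push B → (q1, bbbbb, B#)
  read b, top B: go to q0, push A → (q0, bbbb, A#)
  read b, top A: go to q0, push ε → (q0, bbb, #)
  read b, top #: go to q1, push A# → (q1, bb, A#)
  read b, top A: go to q1, push B → (q1, b, B#)
  read b, top B: go to q0, push A → (q0, ε, A#)
All input consumed; M is in state q0.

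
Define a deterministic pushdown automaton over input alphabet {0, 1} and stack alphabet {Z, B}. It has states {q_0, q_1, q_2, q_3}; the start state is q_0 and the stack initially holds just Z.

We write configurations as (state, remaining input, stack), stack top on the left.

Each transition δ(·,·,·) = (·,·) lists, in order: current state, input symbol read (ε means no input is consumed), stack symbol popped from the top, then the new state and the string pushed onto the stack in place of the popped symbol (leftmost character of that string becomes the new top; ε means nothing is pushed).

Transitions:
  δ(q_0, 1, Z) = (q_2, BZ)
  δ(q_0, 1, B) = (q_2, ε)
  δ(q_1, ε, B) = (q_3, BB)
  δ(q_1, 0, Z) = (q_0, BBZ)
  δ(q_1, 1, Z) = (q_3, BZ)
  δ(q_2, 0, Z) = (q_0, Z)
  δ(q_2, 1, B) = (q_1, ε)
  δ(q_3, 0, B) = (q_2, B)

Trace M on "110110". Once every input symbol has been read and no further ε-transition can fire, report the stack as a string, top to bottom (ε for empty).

BBZ

(q_0, 110110, Z) ⊢ (q_2, 10110, BZ) ⊢ (q_1, 0110, Z) ⊢ (q_0, 110, BBZ) ⊢ (q_2, 10, BZ) ⊢ (q_1, 0, Z) ⊢ (q_0, ε, BBZ)
All input consumed in state q_0 with stack BBZ.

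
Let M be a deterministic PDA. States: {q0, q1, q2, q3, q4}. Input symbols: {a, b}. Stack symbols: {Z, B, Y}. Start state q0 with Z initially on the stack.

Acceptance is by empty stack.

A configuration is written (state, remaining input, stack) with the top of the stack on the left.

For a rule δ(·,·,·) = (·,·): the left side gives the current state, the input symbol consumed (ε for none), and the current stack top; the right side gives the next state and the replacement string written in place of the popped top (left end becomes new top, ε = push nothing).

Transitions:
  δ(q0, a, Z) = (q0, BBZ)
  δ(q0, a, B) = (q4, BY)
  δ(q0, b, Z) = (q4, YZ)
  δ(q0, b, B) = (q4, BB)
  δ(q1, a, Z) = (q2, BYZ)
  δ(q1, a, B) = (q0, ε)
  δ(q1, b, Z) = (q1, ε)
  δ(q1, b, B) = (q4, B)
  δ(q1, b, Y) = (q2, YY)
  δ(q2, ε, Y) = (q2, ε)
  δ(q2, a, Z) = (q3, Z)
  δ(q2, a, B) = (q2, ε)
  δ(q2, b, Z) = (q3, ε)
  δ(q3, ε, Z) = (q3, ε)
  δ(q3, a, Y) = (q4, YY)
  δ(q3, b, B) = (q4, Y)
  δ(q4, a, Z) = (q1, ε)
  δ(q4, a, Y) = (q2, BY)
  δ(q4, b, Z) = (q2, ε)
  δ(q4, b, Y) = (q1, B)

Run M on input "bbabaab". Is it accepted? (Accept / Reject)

Accept

(q0, bbabaab, Z)
  read b, top Z: go to q4, push YZ → (q4, babaab, YZ)
  read b, top Y: go to q1, push B → (q1, abaab, BZ)
  read a, top B: go to q0, push ε → (q0, baab, Z)
  read b, top Z: go to q4, push YZ → (q4, aab, YZ)
  read a, top Y: go to q2, push BY → (q2, ab, BYZ)
  read a, top B: go to q2, push ε → (q2, b, YZ)
  ε-move, top Y: go to q2, push ε → (q2, b, Z)
  read b, top Z: go to q3, push ε → (q3, ε, ε)
All input consumed and the stack is empty.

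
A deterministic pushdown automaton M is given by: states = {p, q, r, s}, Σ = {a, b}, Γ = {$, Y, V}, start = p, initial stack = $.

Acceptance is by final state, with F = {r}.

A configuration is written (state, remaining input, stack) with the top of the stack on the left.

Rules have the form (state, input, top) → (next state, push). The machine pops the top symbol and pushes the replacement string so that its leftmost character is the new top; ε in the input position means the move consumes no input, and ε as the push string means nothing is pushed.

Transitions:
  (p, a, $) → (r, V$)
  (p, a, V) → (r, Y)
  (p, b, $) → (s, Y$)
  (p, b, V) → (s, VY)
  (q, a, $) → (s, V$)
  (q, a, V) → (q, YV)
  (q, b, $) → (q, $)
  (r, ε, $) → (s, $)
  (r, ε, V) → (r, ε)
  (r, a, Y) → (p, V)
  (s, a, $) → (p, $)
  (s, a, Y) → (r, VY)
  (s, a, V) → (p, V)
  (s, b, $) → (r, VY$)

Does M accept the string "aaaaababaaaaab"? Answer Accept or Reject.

Reject

(p, aaaaababaaaaab, $)
  read a, top $: go to r, push V$ → (r, aaaababaaaaab, V$)
  ε-move, top V: go to r, push ε → (r, aaaababaaaaab, $)
  ε-move, top $: go to s, push $ → (s, aaaababaaaaab, $)
  read a, top $: go to p, push $ → (p, aaababaaaaab, $)
  read a, top $: go to r, push V$ → (r, aababaaaaab, V$)
  ε-move, top V: go to r, push ε → (r, aababaaaaab, $)
  ε-move, top $: go to s, push $ → (s, aababaaaaab, $)
  read a, top $: go to p, push $ → (p, ababaaaaab, $)
  read a, top $: go to r, push V$ → (r, babaaaaab, V$)
  ε-move, top V: go to r, push ε → (r, babaaaaab, $)
  ε-move, top $: go to s, push $ → (s, babaaaaab, $)
  read b, top $: go to r, push VY$ → (r, abaaaaab, VY$)
  ε-move, top V: go to r, push ε → (r, abaaaaab, Y$)
  read a, top Y: go to p, push V → (p, baaaaab, V$)
  read b, top V: go to s, push VY → (s, aaaaab, VY$)
  read a, top V: go to p, push V → (p, aaaab, VY$)
  read a, top V: go to r, push Y → (r, aaab, YY$)
  read a, top Y: go to p, push V → (p, aab, VY$)
  read a, top V: go to r, push Y → (r, ab, YY$)
  read a, top Y: go to p, push V → (p, b, VY$)
  read b, top V: go to s, push VY → (s, ε, VYY$)
All input consumed; state s ∉ F and no further ε-move applies.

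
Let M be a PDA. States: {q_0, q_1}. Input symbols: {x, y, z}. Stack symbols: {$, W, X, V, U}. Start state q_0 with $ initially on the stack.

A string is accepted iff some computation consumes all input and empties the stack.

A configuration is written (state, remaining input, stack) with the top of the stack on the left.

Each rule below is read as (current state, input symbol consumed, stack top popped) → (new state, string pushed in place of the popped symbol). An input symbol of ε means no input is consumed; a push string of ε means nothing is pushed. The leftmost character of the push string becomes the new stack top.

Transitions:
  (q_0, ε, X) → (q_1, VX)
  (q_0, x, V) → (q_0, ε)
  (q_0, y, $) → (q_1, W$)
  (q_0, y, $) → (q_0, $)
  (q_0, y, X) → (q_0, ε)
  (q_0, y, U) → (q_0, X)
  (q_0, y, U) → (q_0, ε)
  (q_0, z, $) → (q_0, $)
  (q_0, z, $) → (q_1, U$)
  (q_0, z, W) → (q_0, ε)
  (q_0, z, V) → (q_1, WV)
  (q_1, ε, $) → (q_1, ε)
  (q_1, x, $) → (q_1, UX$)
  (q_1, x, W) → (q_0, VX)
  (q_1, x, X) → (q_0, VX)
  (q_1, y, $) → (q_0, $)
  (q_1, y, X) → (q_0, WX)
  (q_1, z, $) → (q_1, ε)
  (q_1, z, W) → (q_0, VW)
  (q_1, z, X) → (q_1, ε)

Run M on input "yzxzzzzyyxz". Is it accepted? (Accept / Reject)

No computation consumes all input and empties the stack.

Reject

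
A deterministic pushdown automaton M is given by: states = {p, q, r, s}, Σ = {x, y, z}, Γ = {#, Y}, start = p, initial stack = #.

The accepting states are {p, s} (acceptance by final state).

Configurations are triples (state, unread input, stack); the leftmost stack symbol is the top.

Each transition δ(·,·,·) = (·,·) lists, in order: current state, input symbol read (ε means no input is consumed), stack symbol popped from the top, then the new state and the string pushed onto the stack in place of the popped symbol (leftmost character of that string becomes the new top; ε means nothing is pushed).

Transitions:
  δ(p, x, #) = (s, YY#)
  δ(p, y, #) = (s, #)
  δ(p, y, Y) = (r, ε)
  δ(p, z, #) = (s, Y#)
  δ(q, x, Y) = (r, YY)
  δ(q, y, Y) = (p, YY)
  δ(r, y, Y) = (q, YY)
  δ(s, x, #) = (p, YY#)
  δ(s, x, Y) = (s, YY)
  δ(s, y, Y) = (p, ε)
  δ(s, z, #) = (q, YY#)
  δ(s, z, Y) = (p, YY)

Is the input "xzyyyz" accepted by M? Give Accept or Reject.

(p, xzyyyz, #)
  read x, top #: go to s, push YY# → (s, zyyyz, YY#)
  read z, top Y: go to p, push YY → (p, yyyz, YYY#)
  read y, top Y: go to r, push ε → (r, yyz, YY#)
  read y, top Y: go to q, push YY → (q, yz, YYY#)
  read y, top Y: go to p, push YY → (p, z, YYYY#)
No transition applies at (p, z, YYYY#); input not fully consumed.

Reject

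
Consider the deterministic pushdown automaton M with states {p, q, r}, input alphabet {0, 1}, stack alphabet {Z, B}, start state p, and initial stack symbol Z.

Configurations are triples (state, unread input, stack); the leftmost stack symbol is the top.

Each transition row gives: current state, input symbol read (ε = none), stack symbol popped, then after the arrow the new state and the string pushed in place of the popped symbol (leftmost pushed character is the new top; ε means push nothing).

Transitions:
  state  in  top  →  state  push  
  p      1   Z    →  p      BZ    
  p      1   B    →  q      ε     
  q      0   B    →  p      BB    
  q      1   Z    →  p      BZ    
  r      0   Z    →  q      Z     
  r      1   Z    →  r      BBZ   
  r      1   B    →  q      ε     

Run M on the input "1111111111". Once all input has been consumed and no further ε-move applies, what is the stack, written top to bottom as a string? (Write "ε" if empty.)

Z

(p, 1111111111, Z)
  read 1, top Z: go to p, push BZ → (p, 111111111, BZ)
  read 1, top B: go to q, push ε → (q, 11111111, Z)
  read 1, top Z: go to p, push BZ → (p, 1111111, BZ)
  read 1, top B: go to q, push ε → (q, 111111, Z)
  read 1, top Z: go to p, push BZ → (p, 11111, BZ)
  read 1, top B: go to q, push ε → (q, 1111, Z)
  read 1, top Z: go to p, push BZ → (p, 111, BZ)
  read 1, top B: go to q, push ε → (q, 11, Z)
  read 1, top Z: go to p, push BZ → (p, 1, BZ)
  read 1, top B: go to q, push ε → (q, ε, Z)
All input consumed in state q with stack Z.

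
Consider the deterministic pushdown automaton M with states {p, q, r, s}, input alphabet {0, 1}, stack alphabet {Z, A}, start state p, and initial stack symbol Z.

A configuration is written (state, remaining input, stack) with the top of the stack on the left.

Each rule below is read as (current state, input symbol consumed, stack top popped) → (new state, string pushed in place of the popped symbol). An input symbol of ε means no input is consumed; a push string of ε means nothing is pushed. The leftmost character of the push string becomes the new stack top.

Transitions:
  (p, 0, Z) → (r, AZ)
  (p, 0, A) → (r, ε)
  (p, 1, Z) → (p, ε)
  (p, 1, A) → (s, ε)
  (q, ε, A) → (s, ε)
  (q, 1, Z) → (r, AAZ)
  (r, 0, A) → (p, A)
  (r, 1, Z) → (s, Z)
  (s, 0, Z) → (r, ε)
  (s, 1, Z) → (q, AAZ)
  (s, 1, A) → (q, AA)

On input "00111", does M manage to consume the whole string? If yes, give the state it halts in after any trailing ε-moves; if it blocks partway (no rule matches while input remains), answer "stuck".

s

(p, 00111, Z)
  read 0, top Z: go to r, push AZ → (r, 0111, AZ)
  read 0, top A: go to p, push A → (p, 111, AZ)
  read 1, top A: go to s, push ε → (s, 11, Z)
  read 1, top Z: go to q, push AAZ → (q, 1, AAZ)
  ε-move, top A: go to s, push ε → (s, 1, AZ)
  read 1, top A: go to q, push AA → (q, ε, AAZ)
  ε-move, top A: go to s, push ε → (s, ε, AZ)
All input consumed; M is in state s.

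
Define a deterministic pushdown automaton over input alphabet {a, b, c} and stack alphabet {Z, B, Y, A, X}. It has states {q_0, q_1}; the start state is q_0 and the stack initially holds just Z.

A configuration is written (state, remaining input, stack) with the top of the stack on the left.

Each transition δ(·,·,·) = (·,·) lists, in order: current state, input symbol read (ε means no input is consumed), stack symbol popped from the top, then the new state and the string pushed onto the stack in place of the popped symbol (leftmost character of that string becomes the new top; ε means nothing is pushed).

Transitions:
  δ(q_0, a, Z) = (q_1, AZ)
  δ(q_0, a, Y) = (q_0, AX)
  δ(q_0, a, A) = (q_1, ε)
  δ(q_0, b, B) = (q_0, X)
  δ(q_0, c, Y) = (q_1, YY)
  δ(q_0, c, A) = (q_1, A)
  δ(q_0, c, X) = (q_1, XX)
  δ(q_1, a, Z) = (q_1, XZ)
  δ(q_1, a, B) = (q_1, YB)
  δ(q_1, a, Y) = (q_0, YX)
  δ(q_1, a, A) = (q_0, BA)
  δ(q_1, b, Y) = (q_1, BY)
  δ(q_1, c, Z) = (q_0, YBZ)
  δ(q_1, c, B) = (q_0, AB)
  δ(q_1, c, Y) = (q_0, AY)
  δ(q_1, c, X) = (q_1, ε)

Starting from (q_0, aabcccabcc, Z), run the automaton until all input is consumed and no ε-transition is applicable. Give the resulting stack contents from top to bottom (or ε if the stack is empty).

(q_0, aabcccabcc, Z)
  read a, top Z: go to q_1, push AZ → (q_1, abcccabcc, AZ)
  read a, top A: go to q_0, push BA → (q_0, bcccabcc, BAZ)
  read b, top B: go to q_0, push X → (q_0, cccabcc, XAZ)
  read c, top X: go to q_1, push XX → (q_1, ccabcc, XXAZ)
  read c, top X: go to q_1, push ε → (q_1, cabcc, XAZ)
  read c, top X: go to q_1, push ε → (q_1, abcc, AZ)
  read a, top A: go to q_0, push BA → (q_0, bcc, BAZ)
  read b, top B: go to q_0, push X → (q_0, cc, XAZ)
  read c, top X: go to q_1, push XX → (q_1, c, XXAZ)
  read c, top X: go to q_1, push ε → (q_1, ε, XAZ)
All input consumed in state q_1 with stack XAZ.

XAZ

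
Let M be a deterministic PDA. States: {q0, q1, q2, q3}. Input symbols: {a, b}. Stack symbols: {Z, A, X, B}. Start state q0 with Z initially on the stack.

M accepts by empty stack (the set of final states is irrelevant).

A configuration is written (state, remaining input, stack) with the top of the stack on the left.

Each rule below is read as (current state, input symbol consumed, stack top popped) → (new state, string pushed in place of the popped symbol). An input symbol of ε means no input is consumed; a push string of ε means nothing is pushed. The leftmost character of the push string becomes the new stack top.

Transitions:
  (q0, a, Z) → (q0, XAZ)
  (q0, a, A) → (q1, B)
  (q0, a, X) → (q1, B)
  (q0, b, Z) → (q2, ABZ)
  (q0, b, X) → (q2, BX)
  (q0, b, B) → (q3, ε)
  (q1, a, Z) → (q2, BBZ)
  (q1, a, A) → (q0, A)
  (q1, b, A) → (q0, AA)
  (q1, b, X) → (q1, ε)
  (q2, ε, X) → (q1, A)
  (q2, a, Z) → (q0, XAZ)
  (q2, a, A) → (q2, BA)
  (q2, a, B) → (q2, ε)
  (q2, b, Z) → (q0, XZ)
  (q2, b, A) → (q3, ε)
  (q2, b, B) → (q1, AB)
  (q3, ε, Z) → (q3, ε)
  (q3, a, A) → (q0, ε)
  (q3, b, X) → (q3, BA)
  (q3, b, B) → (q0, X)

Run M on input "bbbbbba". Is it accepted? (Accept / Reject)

Reject

(q0, bbbbbba, Z) ⊢ (q2, bbbbba, ABZ) ⊢ (q3, bbbba, BZ) ⊢ (q0, bbba, XZ) ⊢ (q2, bba, BXZ) ⊢ (q1, ba, ABXZ) ⊢ (q0, a, AABXZ) ⊢ (q1, ε, BABXZ)
All input consumed; stack is BABXZ, not empty, and no further ε-move applies.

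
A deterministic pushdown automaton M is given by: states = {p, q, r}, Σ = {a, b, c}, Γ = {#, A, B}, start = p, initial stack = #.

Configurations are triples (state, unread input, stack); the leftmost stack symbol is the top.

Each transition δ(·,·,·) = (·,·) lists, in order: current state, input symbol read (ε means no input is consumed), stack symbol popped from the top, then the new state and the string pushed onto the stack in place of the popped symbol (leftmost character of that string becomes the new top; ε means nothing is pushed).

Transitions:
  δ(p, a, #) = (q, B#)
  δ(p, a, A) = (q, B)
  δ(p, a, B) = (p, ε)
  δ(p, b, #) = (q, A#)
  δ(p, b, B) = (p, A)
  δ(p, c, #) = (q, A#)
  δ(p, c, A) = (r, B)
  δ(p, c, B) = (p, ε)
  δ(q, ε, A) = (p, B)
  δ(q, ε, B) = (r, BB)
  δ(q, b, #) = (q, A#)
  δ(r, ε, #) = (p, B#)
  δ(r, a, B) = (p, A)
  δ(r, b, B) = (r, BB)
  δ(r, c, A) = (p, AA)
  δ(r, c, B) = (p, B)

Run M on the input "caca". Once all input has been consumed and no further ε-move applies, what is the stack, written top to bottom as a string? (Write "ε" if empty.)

#

(p, caca, #)
  read c, top #: go to q, push A# → (q, aca, A#)
  ε-move, top A: go to p, push B → (p, aca, B#)
  read a, top B: go to p, push ε → (p, ca, #)
  read c, top #: go to q, push A# → (q, a, A#)
  ε-move, top A: go to p, push B → (p, a, B#)
  read a, top B: go to p, push ε → (p, ε, #)
All input consumed in state p with stack #.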